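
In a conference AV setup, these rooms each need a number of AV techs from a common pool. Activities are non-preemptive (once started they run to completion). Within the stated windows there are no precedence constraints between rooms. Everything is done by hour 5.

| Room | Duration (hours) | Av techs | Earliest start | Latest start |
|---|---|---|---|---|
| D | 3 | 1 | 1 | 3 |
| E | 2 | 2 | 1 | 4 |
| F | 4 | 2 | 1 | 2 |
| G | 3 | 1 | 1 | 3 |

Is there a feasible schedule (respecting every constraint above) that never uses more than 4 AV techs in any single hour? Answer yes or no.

Schedule D@1, E@4, F@1, G@1: h1:4  h2:4  h3:4  h4:4  h5:2 — peak 4 ≤ 4.

yes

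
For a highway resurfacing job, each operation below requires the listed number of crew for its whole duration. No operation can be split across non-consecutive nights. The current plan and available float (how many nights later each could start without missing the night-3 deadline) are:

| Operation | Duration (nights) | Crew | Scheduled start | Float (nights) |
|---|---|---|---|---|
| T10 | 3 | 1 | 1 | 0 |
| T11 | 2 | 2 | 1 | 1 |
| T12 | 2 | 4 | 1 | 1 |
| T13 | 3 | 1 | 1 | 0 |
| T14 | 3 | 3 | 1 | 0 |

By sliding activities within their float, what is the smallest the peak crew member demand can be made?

11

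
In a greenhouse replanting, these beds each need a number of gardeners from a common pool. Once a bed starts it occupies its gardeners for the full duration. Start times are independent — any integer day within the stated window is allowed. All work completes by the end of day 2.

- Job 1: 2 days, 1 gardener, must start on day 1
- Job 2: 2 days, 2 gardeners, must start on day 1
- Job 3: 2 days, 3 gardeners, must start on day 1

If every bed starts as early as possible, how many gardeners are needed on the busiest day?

6

Early-start schedule: Job 1@1, Job 2@1, Job 3@1.
Load per day: day 1: 6, day 2: 6.
Peak is 6.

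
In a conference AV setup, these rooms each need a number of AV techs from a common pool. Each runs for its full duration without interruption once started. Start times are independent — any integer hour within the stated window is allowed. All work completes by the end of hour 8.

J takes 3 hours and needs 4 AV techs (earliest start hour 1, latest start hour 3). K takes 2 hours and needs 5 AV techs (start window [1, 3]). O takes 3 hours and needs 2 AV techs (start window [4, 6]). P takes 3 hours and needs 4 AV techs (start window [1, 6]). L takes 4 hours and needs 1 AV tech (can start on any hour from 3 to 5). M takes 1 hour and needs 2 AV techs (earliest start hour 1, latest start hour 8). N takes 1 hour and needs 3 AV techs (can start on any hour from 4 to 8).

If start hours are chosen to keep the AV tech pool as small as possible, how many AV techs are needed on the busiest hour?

Early-start (J@1, K@1, O@4, P@1, L@3, M@1, N@4) gives peak 15: h1:15  h2:13  h3:9  h4:6  h5:3  h6:3  h7:0  h8:0.
Shift J→3, P→6, N→7.
Schedule J@3, K@1, O@4, P@6, L@3, M@1, N@7: h1:7  h2:5  h3:5  h4:7  h5:7  h6:7  h7:7  h8:4 — peak 7.
Total AV tech-hours = 49 over 8 hours ⇒ peak ≥ ⌈49/8⌉ = 7, so 7 is optimal.

7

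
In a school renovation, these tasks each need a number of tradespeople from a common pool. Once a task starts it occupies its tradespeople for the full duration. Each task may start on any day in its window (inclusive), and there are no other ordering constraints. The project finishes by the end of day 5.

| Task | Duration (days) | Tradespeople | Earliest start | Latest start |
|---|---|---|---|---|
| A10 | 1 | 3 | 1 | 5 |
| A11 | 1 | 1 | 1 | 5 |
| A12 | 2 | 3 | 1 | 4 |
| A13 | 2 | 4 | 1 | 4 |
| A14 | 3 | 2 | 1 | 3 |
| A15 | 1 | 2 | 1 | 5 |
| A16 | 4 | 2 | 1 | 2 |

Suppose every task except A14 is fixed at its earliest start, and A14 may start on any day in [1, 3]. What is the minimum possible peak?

A14@1: d1:17  d2:11  d3:4  d4:2  d5:0 → peak 17
A14@2: d1:15  d2:11  d3:4  d4:4  d5:0 → peak 15
A14@3: d1:15  d2:9  d3:4  d4:4  d5:2 → peak 15
Best is A14@2, peak 15.

15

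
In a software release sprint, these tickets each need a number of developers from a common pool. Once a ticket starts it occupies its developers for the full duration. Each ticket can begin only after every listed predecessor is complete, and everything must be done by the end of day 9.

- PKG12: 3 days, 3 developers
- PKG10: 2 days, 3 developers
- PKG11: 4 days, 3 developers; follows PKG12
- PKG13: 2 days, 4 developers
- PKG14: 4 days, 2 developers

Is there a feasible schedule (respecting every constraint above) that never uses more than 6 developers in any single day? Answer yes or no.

yes

Schedule PKG12@1, PKG10@1, PKG11@4, PKG13@8, PKG14@3: d1:6  d2:6  d3:5  d4:5  d5:5  d6:5  d7:3  d8:4  d9:4 — peak 6 ≤ 6.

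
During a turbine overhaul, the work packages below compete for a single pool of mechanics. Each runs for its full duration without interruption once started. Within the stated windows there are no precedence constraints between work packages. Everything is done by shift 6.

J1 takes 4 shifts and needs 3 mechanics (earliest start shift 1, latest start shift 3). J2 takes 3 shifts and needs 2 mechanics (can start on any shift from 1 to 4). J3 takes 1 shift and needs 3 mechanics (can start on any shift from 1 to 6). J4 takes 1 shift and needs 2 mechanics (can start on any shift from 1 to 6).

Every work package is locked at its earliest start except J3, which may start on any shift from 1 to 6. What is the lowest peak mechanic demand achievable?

7

J3@1: s1:10  s2:5  s3:5  s4:3  s5:0  s6:0 → peak 10
J3@2: s1:7  s2:8  s3:5  s4:3  s5:0  s6:0 → peak 8
J3@3: s1:7  s2:5  s3:8  s4:3  s5:0  s6:0 → peak 8
J3@4: s1:7  s2:5  s3:5  s4:6  s5:0  s6:0 → peak 7
J3@5: s1:7  s2:5  s3:5  s4:3  s5:3  s6:0 → peak 7
J3@6: s1:7  s2:5  s3:5  s4:3  s5:0  s6:3 → peak 7
Best is J3@4, peak 7.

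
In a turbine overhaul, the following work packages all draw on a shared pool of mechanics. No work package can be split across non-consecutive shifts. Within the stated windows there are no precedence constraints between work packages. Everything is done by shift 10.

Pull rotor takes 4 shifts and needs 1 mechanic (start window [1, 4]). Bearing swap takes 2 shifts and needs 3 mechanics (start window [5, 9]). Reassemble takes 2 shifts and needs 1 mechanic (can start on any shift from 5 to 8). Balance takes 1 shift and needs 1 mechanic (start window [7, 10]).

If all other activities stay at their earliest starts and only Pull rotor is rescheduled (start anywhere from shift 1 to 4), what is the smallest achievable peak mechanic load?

4

Pull rotor@1: s1:1  s2:1  s3:1  s4:1  s5:4  s6:4  s7:1  s8:0  s9:0  s10:0 → peak 4
Pull rotor@2: s1:0  s2:1  s3:1  s4:1  s5:5  s6:4  s7:1  s8:0  s9:0  s10:0 → peak 5
Pull rotor@3: s1:0  s2:0  s3:1  s4:1  s5:5  s6:5  s7:1  s8:0  s9:0  s10:0 → peak 5
Pull rotor@4: s1:0  s2:0  s3:0  s4:1  s5:5  s6:5  s7:2  s8:0  s9:0  s10:0 → peak 5
Best is Pull rotor@1, peak 4.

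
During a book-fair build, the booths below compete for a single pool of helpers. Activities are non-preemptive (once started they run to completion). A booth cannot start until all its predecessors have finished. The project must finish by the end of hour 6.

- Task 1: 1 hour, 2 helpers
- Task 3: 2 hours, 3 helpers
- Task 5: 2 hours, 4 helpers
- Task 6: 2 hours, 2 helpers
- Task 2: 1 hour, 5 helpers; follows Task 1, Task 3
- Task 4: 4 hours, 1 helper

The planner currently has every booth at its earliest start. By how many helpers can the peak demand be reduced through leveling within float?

Early-start peak: h1:12  h2:10  h3:6  h4:1  h5:0  h6:0 ⇒ 12.
Leveled (Task 1@1, Task 3@1, Task 5@4, Task 6@2, Task 2@6, Task 4@1): h1:6  h2:6  h3:3  h4:5  h5:4  h6:5 ⇒ 6.
Reduction 12 − 6 = 6.

6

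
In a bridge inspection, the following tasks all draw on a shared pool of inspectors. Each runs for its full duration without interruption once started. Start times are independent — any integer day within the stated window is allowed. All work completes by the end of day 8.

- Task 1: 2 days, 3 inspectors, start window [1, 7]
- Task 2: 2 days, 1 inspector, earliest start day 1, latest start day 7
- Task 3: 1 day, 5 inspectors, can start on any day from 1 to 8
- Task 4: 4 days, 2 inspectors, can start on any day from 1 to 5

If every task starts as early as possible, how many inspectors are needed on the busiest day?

11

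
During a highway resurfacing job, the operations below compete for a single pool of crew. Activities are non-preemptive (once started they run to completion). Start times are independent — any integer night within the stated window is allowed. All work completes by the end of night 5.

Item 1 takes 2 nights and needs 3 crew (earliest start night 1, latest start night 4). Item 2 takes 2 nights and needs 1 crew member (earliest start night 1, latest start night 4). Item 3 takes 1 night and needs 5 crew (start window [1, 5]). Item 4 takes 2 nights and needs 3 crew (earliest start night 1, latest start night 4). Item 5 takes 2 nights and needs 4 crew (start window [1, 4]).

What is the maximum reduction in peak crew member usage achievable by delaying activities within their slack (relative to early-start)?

Early-start peak: n1:16  n2:11  n3:0  n4:0  n5:0 ⇒ 16.
Leveled (Item 1@1, Item 2@3, Item 3@3, Item 4@1, Item 5@4): n1:6  n2:6  n3:6  n4:5  n5:4 ⇒ 6.
Reduction 16 − 6 = 10.

10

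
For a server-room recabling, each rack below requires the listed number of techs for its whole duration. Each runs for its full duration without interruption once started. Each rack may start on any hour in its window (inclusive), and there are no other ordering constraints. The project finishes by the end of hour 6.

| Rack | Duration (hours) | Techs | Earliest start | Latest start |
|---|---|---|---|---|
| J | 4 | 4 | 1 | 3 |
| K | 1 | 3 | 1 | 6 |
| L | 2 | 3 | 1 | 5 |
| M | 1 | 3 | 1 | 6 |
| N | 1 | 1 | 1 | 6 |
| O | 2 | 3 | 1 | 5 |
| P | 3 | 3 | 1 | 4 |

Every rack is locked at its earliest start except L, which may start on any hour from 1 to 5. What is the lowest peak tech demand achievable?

L@1: h1:20  h2:13  h3:7  h4:4  h5:0  h6:0 → peak 20
L@2: h1:17  h2:13  h3:10  h4:4  h5:0  h6:0 → peak 17
L@3: h1:17  h2:10  h3:10  h4:7  h5:0  h6:0 → peak 17
L@4: h1:17  h2:10  h3:7  h4:7  h5:3  h6:0 → peak 17
L@5: h1:17  h2:10  h3:7  h4:4  h5:3  h6:3 → peak 17
Best is L@2, peak 17.

17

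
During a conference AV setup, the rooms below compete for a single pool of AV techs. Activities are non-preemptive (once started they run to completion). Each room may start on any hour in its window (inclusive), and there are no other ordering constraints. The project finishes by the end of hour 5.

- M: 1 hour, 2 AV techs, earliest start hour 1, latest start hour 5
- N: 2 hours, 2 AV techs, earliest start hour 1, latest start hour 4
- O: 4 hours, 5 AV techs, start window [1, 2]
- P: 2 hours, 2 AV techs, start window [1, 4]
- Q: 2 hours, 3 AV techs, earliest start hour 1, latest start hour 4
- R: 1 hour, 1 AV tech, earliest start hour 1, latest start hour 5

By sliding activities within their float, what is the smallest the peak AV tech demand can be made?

Early-start (M@1, N@1, O@1, P@1, Q@1, R@1) gives peak 15: h1:15  h2:12  h3:5  h4:5  h5:0.
Shift P→2, Q→4, R→3.
Schedule M@1, N@1, O@1, P@2, Q@4, R@3: h1:9  h2:9  h3:8  h4:8  h5:3 — peak 9.

9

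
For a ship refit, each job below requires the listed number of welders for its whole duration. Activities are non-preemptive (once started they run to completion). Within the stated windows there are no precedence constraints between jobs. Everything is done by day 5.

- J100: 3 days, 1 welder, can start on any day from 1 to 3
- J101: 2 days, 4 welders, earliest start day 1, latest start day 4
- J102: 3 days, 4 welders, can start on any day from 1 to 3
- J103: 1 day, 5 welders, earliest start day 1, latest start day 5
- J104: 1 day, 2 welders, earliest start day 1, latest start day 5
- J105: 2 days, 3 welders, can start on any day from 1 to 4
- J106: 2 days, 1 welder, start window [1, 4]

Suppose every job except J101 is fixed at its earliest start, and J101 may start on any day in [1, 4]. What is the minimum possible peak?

16

J101@1: d1:20  d2:13  d3:5  d4:0  d5:0 → peak 20
J101@2: d1:16  d2:13  d3:9  d4:0  d5:0 → peak 16
J101@3: d1:16  d2:9  d3:9  d4:4  d5:0 → peak 16
J101@4: d1:16  d2:9  d3:5  d4:4  d5:4 → peak 16
Best is J101@2, peak 16.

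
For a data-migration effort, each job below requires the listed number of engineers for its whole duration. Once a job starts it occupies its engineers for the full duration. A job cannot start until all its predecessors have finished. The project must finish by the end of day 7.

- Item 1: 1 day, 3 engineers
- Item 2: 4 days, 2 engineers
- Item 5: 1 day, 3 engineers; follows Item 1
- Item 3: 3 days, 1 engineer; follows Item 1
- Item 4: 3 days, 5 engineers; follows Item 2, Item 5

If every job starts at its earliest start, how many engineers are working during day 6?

At early start, day 6 has: Item 4.
Demand: 5 = 5.

5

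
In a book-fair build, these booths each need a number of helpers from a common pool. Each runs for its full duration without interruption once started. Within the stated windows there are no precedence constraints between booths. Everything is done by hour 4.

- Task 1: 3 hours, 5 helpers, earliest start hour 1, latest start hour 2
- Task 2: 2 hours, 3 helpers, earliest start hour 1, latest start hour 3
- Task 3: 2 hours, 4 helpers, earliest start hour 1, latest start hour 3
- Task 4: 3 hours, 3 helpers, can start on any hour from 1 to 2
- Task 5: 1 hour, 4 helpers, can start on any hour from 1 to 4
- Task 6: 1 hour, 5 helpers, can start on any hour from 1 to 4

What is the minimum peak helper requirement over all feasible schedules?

12

Early-start (Task 1@1, Task 2@1, Task 3@1, Task 4@1, Task 5@1, Task 6@1) gives peak 24: h1:24  h2:15  h3:8  h4:0.
Shift Task 3→3, Task 4→2, Task 6→4.
Schedule Task 1@1, Task 2@1, Task 3@3, Task 4@2, Task 5@1, Task 6@4: h1:12  h2:11  h3:12  h4:12 — peak 12.
Total helper-hours = 47 over 4 hours ⇒ peak ≥ ⌈47/4⌉ = 12, so 12 is optimal.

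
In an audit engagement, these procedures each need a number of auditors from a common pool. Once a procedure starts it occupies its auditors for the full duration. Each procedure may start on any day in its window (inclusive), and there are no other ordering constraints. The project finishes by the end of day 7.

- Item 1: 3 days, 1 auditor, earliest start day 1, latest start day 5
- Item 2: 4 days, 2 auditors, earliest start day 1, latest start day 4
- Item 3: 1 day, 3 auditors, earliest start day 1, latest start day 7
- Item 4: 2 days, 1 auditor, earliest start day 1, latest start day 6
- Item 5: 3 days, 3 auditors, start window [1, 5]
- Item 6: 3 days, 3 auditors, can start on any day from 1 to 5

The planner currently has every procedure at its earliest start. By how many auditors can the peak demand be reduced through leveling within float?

8

Early-start peak: d1:13  d2:10  d3:9  d4:2  d5:0  d6:0  d7:0 ⇒ 13.
Leveled (Item 1@1, Item 2@4, Item 3@1, Item 4@1, Item 5@2, Item 6@5): d1:5  d2:5  d3:4  d4:5  d5:5  d6:5  d7:5 ⇒ 5.
Reduction 13 − 5 = 8.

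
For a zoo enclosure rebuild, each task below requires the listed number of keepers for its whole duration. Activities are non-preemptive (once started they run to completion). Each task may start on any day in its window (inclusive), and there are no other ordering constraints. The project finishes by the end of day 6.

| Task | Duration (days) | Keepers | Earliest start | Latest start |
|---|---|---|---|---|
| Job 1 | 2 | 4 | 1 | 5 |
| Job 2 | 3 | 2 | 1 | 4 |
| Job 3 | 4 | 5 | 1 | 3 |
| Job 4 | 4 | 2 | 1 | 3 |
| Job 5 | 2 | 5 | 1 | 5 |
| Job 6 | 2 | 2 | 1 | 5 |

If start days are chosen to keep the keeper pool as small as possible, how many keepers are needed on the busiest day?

Early-start (Job 1@1, Job 2@1, Job 3@1, Job 4@1, Job 5@1, Job 6@1) gives peak 20: d1:20  d2:20  d3:9  d4:7  d5:0  d6:0.
Shift Job 3→3, Job 5→5.
Schedule Job 1@1, Job 2@1, Job 3@3, Job 4@1, Job 5@5, Job 6@1: d1:10  d2:10  d3:9  d4:7  d5:10  d6:10 — peak 10.
Total keeper-days = 56 over 6 days ⇒ peak ≥ ⌈56/6⌉ = 10, so 10 is optimal.

10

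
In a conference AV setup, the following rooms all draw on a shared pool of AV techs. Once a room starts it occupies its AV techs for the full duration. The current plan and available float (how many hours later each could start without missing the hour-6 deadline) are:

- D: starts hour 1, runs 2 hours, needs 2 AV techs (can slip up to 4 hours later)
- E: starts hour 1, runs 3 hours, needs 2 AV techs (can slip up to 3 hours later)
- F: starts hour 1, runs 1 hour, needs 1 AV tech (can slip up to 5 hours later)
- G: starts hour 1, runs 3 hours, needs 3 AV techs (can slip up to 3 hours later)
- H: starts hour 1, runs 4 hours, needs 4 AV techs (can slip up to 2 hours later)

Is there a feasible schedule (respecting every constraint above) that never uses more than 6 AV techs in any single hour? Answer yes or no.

no

The minimum achievable peak is 7; 6 < 7, so no feasible schedule stays within the cap.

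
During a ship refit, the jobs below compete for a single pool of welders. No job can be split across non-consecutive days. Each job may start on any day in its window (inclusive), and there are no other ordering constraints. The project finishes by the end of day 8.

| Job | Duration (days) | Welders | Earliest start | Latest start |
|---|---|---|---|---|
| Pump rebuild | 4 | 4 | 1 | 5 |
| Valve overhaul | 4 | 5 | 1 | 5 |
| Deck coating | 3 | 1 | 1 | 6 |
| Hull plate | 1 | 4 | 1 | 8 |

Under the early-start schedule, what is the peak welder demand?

Early-start schedule: Pump rebuild@1, Valve overhaul@1, Deck coating@1, Hull plate@1.
Load per day: day 1: 14, day 2: 10, day 3: 10, day 4: 9, day 5: 0, day 6: 0, day 7: 0, day 8: 0.
Peak is 14.

14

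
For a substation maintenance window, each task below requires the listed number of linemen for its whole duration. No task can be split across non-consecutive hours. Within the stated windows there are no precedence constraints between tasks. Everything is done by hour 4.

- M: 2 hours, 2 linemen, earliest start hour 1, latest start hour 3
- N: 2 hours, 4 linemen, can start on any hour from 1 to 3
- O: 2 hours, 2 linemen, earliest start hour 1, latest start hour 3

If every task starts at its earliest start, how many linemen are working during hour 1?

At early start, hour 1 has: M, N, O.
Demand: 2 + 4 + 2 = 8.

8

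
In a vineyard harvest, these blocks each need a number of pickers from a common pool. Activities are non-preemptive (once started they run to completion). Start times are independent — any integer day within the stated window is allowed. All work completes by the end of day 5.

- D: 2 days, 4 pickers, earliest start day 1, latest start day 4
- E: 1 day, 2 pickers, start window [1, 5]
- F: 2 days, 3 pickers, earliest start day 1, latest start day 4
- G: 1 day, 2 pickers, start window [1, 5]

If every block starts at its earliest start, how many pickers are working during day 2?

At early start, day 2 has: D, F.
Demand: 4 + 3 = 7.

7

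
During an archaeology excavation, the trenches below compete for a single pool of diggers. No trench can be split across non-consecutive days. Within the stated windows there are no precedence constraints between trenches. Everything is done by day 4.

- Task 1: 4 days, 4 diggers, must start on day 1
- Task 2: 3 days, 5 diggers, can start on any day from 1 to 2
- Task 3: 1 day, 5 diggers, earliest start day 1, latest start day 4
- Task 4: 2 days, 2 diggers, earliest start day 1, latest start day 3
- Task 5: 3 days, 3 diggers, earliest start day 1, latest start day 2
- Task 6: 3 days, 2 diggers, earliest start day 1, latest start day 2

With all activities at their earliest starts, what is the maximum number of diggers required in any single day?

Early-start schedule: Task 1@1, Task 2@1, Task 3@1, Task 4@1, Task 5@1, Task 6@1.
Load per day: day 1: 21, day 2: 16, day 3: 14, day 4: 4.
Peak is 21.

21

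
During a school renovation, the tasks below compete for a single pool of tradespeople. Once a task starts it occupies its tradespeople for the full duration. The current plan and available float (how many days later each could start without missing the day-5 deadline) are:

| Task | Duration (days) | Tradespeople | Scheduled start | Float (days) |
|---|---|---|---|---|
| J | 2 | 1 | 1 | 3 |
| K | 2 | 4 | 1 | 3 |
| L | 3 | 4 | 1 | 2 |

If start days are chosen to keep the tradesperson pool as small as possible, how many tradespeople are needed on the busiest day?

Early-start (J@1, K@1, L@1) gives peak 9: d1:9  d2:9  d3:4  d4:0  d5:0.
Shift L→3.
Schedule J@1, K@1, L@3: d1:5  d2:5  d3:4  d4:4  d5:4 — peak 5.
Total tradesperson-days = 22 over 5 days ⇒ peak ≥ ⌈22/5⌉ = 5, so 5 is optimal.

5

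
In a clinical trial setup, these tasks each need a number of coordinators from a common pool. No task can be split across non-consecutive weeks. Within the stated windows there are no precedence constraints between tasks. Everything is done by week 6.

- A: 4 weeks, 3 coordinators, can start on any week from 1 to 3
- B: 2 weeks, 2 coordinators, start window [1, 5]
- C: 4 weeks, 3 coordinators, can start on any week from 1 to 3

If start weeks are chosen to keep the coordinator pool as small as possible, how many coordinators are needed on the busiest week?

6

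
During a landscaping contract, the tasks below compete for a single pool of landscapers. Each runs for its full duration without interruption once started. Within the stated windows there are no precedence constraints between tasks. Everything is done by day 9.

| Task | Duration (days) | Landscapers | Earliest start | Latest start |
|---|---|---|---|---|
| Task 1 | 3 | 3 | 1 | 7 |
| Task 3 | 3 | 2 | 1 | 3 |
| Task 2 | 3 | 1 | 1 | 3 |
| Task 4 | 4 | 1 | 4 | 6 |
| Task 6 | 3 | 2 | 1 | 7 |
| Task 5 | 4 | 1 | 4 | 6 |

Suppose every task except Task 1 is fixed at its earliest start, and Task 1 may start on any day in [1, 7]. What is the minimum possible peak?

Task 1@1: d1:8  d2:8  d3:8  d4:2  d5:2  d6:2  d7:2  d8:0  d9:0 → peak 8
Task 1@2: d1:5  d2:8  d3:8  d4:5  d5:2  d6:2  d7:2  d8:0  d9:0 → peak 8
Task 1@3: d1:5  d2:5  d3:8  d4:5  d5:5  d6:2  d7:2  d8:0  d9:0 → peak 8
Task 1@4: d1:5  d2:5  d3:5  d4:5  d5:5  d6:5  d7:2  d8:0  d9:0 → peak 5
Task 1@5: d1:5  d2:5  d3:5  d4:2  d5:5  d6:5  d7:5  d8:0  d9:0 → peak 5
Task 1@6: d1:5  d2:5  d3:5  d4:2  d5:2  d6:5  d7:5  d8:3  d9:0 → peak 5
Task 1@7: d1:5  d2:5  d3:5  d4:2  d5:2  d6:2  d7:5  d8:3  d9:3 → peak 5
Best is Task 1@4, peak 5.

5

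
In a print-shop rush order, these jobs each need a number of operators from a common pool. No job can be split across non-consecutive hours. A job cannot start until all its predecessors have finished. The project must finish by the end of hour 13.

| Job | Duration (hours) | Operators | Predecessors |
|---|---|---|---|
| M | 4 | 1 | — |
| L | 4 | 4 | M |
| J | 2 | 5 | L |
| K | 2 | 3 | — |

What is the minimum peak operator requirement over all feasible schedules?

5

Schedule M@1, L@5, J@9, K@1: h1:4  h2:4  h3:1  h4:1  h5:4  h6:4  h7:4  h8:4  h9:5  h10:5  h11:0  h12:0  h13:0 — peak 5.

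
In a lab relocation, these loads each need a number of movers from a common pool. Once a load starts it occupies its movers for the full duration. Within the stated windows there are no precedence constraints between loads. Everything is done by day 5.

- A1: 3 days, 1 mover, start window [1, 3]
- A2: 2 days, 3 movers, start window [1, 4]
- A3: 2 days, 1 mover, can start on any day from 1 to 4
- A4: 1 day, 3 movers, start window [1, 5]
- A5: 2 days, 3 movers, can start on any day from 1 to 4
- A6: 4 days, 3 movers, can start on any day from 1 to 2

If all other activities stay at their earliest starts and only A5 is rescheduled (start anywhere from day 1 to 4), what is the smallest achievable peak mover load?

11

A5@1: d1:14  d2:11  d3:4  d4:3  d5:0 → peak 14
A5@2: d1:11  d2:11  d3:7  d4:3  d5:0 → peak 11
A5@3: d1:11  d2:8  d3:7  d4:6  d5:0 → peak 11
A5@4: d1:11  d2:8  d3:4  d4:6  d5:3 → peak 11
Best is A5@2, peak 11.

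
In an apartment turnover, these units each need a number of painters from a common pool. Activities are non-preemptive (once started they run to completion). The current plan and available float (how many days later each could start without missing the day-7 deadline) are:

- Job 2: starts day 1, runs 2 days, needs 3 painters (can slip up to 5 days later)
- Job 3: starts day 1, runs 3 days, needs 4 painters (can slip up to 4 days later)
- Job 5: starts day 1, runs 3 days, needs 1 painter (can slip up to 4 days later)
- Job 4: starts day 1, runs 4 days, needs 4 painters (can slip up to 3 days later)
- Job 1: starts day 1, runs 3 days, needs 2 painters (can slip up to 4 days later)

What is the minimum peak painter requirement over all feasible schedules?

7

Early-start (Job 2@1, Job 3@1, Job 5@1, Job 4@1, Job 1@1) gives peak 14: d1:14  d2:14  d3:11  d4:4  d5:0  d6:0  d7:0.
Shift Job 5→3, Job 4→4, Job 1→3.
Schedule Job 2@1, Job 3@1, Job 5@3, Job 4@4, Job 1@3: d1:7  d2:7  d3:7  d4:7  d5:7  d6:4  d7:4 — peak 7.
Total painter-days = 43 over 7 days ⇒ peak ≥ ⌈43/7⌉ = 7, so 7 is optimal.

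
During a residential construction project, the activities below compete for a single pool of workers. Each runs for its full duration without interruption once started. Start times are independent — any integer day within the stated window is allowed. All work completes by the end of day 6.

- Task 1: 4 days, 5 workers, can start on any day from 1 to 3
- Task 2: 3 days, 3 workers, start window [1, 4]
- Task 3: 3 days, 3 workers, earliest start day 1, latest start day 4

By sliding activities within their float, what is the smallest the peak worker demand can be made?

8

Early-start (Task 1@1, Task 2@1, Task 3@1) gives peak 11: d1:11  d2:11  d3:11  d4:5  d5:0  d6:0.
Shift Task 3→4.
Schedule Task 1@1, Task 2@1, Task 3@4: d1:8  d2:8  d3:8  d4:8  d5:3  d6:3 — peak 8.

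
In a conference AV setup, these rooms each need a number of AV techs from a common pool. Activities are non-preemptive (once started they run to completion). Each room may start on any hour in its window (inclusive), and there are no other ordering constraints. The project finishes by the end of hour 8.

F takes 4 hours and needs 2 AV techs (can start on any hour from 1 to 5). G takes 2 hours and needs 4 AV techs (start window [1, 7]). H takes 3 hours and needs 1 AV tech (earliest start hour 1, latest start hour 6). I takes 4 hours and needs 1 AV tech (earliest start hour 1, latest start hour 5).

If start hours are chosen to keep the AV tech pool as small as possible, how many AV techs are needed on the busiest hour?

Early-start (F@1, G@1, H@1, I@1) gives peak 8: h1:8  h2:8  h3:4  h4:3  h5:0  h6:0  h7:0  h8:0.
Shift G→5.
Schedule F@1, G@5, H@1, I@1: h1:4  h2:4  h3:4  h4:3  h5:4  h6:4  h7:0  h8:0 — peak 4.

4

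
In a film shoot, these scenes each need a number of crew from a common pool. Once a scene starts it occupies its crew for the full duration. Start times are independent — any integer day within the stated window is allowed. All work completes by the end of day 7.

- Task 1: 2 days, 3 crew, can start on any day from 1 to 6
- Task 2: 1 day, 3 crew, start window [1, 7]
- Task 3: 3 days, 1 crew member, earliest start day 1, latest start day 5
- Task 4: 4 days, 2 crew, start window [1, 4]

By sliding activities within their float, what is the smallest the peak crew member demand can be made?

3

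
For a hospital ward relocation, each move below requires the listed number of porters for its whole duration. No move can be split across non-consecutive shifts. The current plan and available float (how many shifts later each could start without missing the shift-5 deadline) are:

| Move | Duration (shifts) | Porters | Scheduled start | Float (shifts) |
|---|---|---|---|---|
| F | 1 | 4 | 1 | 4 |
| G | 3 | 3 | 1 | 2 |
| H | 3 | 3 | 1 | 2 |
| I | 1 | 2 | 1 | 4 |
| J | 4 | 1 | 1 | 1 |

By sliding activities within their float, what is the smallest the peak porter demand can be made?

Early-start (F@1, G@1, H@1, I@1, J@1) gives peak 13: s1:13  s2:7  s3:7  s4:1  s5:0.
Shift H→2, I→4, J→2.
Schedule F@1, G@1, H@2, I@4, J@2: s1:7  s2:7  s3:7  s4:6  s5:1 — peak 7.

7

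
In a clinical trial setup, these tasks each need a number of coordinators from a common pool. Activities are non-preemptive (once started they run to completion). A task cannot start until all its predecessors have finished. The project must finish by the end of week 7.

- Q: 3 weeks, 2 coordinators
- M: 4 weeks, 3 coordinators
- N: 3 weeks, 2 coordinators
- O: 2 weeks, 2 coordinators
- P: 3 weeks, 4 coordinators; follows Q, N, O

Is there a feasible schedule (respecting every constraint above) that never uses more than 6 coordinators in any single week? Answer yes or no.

no

The minimum achievable peak is 7; 6 < 7, so no feasible schedule stays within the cap.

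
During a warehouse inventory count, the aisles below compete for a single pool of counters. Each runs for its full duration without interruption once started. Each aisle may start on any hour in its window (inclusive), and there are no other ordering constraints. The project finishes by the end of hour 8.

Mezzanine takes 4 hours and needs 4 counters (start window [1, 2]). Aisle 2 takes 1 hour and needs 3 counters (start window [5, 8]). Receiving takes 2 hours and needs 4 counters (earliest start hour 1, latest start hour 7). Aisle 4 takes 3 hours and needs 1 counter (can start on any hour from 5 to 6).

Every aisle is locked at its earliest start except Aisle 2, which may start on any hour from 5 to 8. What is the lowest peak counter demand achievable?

8

Aisle 2@5: h1:8  h2:8  h3:4  h4:4  h5:4  h6:1  h7:1  h8:0 → peak 8
Aisle 2@6: h1:8  h2:8  h3:4  h4:4  h5:1  h6:4  h7:1  h8:0 → peak 8
Aisle 2@7: h1:8  h2:8  h3:4  h4:4  h5:1  h6:1  h7:4  h8:0 → peak 8
Aisle 2@8: h1:8  h2:8  h3:4  h4:4  h5:1  h6:1  h7:1  h8:3 → peak 8
Best is Aisle 2@5, peak 8.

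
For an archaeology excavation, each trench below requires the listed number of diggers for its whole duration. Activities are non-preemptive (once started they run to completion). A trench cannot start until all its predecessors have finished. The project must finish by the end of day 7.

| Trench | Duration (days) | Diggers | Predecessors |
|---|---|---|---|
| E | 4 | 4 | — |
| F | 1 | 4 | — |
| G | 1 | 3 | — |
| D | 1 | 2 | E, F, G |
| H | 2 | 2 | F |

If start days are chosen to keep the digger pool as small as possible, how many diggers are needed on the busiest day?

Early-start (E@1, F@1, G@1, D@5, H@2) gives peak 11: d1:11  d2:6  d3:6  d4:4  d5:2  d6:0  d7:0.
Shift F→5, G→6, D→7, H→6.
Schedule E@1, F@5, G@6, D@7, H@6: d1:4  d2:4  d3:4  d4:4  d5:4  d6:5  d7:4 — peak 5.
Total digger-days = 29 over 7 days ⇒ peak ≥ ⌈29/7⌉ = 5, so 5 is optimal.

5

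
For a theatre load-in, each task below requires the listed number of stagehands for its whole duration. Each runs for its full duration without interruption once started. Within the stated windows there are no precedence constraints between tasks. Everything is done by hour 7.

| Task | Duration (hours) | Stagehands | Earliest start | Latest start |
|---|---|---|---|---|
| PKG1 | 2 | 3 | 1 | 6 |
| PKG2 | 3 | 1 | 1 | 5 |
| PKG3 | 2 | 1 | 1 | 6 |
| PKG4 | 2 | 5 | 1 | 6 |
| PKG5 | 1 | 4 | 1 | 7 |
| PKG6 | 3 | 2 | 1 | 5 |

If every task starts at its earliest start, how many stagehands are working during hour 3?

3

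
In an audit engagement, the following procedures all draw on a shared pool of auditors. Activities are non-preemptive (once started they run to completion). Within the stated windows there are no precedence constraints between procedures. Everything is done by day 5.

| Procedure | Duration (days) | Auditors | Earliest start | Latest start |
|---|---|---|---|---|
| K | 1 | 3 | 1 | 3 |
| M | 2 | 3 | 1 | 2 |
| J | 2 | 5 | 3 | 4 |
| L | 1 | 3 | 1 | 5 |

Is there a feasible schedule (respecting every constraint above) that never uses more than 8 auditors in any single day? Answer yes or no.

yes

Schedule K@1, M@1, J@3, L@2: d1:6  d2:6  d3:5  d4:5  d5:0 — peak 6 ≤ 8.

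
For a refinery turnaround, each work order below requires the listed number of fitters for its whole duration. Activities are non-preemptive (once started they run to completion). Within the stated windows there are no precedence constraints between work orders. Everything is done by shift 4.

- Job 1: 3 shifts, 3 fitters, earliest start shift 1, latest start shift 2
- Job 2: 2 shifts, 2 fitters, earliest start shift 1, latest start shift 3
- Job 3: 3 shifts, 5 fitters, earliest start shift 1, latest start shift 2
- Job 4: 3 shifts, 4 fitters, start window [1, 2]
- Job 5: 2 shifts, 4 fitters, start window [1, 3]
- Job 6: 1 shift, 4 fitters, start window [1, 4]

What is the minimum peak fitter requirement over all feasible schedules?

16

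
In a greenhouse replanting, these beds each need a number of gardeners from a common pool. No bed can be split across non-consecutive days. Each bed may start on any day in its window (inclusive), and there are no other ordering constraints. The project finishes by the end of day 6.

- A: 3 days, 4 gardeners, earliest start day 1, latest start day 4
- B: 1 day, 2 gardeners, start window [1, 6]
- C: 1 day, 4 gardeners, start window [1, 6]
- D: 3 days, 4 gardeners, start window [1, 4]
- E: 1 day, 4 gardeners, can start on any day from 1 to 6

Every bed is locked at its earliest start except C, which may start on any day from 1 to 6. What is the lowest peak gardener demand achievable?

C@1: d1:18  d2:8  d3:8  d4:0  d5:0  d6:0 → peak 18
C@2: d1:14  d2:12  d3:8  d4:0  d5:0  d6:0 → peak 14
C@3: d1:14  d2:8  d3:12  d4:0  d5:0  d6:0 → peak 14
C@4: d1:14  d2:8  d3:8  d4:4  d5:0  d6:0 → peak 14
C@5: d1:14  d2:8  d3:8  d4:0  d5:4  d6:0 → peak 14
C@6: d1:14  d2:8  d3:8  d4:0  d5:0  d6:4 → peak 14
Best is C@2, peak 14.

14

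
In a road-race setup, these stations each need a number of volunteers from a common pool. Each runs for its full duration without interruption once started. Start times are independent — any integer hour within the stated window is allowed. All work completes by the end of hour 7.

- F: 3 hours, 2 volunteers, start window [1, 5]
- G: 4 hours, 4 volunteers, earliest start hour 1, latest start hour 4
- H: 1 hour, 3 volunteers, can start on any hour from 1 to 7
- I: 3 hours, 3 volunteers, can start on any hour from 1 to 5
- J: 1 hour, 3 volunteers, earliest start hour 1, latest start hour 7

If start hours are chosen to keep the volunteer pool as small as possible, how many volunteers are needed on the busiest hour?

Early-start (F@1, G@1, H@1, I@1, J@1) gives peak 15: h1:15  h2:9  h3:9  h4:4  h5:0  h6:0  h7:0.
Shift H→5, I→5, J→6.
Schedule F@1, G@1, H@5, I@5, J@6: h1:6  h2:6  h3:6  h4:4  h5:6  h6:6  h7:3 — peak 6.
Total volunteer-hours = 37 over 7 hours ⇒ peak ≥ ⌈37/7⌉ = 6, so 6 is optimal.

6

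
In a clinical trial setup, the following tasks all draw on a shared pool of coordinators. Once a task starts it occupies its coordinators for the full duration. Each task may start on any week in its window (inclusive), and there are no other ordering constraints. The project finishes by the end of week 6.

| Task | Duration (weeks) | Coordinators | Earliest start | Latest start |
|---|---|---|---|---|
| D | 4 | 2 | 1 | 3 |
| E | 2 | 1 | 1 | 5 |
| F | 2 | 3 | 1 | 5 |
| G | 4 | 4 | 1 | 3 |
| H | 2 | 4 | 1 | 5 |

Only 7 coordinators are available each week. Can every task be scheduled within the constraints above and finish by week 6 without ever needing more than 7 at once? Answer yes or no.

yes

Schedule D@1, E@1, F@5, G@1, H@5: w1:7  w2:7  w3:6  w4:6  w5:7  w6:7 — peak 7 ≤ 7.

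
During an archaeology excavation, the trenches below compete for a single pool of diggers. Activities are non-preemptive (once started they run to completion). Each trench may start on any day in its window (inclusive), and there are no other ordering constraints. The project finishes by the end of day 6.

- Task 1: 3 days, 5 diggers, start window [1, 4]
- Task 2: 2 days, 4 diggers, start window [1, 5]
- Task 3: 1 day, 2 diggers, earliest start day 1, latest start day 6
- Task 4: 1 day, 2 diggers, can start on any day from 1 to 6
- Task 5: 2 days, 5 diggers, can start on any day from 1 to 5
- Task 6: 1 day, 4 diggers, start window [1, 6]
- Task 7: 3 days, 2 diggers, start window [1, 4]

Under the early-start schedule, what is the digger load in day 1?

At early start, day 1 has: Task 1, Task 2, Task 3, Task 4, Task 5, Task 6, Task 7.
Demand: 5 + 4 + 2 + 2 + 5 + 4 + 2 = 24.

24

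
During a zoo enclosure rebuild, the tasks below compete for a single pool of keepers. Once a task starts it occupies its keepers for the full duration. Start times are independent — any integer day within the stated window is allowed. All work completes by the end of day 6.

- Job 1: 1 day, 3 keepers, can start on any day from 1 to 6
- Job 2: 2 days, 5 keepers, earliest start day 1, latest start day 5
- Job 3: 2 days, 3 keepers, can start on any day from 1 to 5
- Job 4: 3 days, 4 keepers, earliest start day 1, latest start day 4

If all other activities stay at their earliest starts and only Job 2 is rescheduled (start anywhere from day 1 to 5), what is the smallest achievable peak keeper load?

Job 2@1: d1:15  d2:12  d3:4  d4:0  d5:0  d6:0 → peak 15
Job 2@2: d1:10  d2:12  d3:9  d4:0  d5:0  d6:0 → peak 12
Job 2@3: d1:10  d2:7  d3:9  d4:5  d5:0  d6:0 → peak 10
Job 2@4: d1:10  d2:7  d3:4  d4:5  d5:5  d6:0 → peak 10
Job 2@5: d1:10  d2:7  d3:4  d4:0  d5:5  d6:5 → peak 10
Best is Job 2@3, peak 10.

10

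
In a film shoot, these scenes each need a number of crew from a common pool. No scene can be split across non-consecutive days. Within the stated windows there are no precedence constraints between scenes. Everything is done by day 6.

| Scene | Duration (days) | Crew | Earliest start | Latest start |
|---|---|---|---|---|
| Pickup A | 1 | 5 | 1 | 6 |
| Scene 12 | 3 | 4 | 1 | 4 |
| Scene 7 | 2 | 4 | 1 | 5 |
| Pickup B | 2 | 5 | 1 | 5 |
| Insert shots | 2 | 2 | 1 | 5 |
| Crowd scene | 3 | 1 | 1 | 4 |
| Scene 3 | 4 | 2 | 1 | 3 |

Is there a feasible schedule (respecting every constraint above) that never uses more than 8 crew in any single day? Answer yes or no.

Total crew member-days = 50; over 6 days the average is 50/6 > 8, so some day must exceed 8.

no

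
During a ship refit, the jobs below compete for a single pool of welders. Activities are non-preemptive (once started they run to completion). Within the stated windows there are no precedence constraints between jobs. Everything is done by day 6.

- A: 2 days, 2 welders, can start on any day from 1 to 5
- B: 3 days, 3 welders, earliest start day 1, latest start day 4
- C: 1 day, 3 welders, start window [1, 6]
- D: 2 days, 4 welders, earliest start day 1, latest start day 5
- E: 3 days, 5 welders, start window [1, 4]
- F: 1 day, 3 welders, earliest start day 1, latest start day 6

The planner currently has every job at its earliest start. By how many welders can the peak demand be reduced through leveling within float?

12

Early-start peak: d1:20  d2:14  d3:8  d4:0  d5:0  d6:0 ⇒ 20.
Leveled (A@1, B@3, C@1, D@2, E@4, F@1): d1:8  d2:6  d3:7  d4:8  d5:8  d6:5 ⇒ 8.
Reduction 20 − 8 = 12.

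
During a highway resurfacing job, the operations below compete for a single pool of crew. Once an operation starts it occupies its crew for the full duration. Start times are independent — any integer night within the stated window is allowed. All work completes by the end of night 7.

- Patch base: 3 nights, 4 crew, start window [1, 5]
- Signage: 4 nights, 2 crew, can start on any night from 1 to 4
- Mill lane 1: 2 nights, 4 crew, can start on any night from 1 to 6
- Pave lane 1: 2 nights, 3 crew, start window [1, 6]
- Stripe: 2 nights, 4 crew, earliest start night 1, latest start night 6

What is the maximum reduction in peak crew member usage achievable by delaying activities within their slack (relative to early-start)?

Early-start peak: n1:17  n2:17  n3:6  n4:2  n5:0  n6:0  n7:0 ⇒ 17.
Leveled (Patch base@1, Signage@1, Mill lane 1@4, Pave lane 1@5, Stripe@6): n1:6  n2:6  n3:6  n4:6  n5:7  n6:7  n7:4 ⇒ 7.
Reduction 17 − 7 = 10.

10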